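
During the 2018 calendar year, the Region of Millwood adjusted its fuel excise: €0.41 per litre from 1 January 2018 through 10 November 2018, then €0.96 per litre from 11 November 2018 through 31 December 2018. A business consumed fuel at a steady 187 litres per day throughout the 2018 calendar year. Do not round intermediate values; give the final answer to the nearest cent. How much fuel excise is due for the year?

1 January – 10 November 2018: 314 days × 187 litres/day = 58,718 litres at €0.41/litre → €24,074.38
11 November – 31 December 2018: 51 days × 187 litres/day = 9,537 litres at €0.96/litre → €9,155.52

€33,229.90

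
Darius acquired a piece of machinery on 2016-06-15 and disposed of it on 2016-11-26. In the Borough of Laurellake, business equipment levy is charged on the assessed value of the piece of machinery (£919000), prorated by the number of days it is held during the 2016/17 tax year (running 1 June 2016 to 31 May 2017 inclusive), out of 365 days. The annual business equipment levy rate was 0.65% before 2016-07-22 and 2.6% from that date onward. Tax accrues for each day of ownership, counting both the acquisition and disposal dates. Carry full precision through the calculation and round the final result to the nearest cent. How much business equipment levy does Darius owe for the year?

£8984.80

2016-06-15 to 2016-07-21: 37 days at 0.65% → £919000 × 0.65% × 37/365 = £605.5329
2016-07-22 to 2016-11-26: 128 days at 2.6% → £919000 × 2.6% × 128/365 = £8379.2658
Total = £8984.7986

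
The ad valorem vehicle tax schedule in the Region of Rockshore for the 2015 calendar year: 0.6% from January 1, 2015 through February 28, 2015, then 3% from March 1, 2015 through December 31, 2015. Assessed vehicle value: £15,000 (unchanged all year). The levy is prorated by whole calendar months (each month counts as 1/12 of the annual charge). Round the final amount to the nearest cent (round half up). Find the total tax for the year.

January 1 – February 28, 2015: 2 months at 0.6% → £15,000 × 0.6% × 2/12 = £15.0000
March 1 – December 31, 2015: 10 months at 3% → £15,000 × 3% × 10/12 = £375.0000
Total = £390.0000

£390.00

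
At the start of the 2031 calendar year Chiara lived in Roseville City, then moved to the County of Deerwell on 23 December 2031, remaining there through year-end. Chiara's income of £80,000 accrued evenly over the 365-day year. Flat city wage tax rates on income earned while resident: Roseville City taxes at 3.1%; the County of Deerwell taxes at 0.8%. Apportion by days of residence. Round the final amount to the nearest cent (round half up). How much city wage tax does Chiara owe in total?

£2,434.63

Roseville City, 1 January – 22 December 2031: 356 days → £80,000 × 3.1% × 356/365 = £2,418.8493
The County of Deerwell, 23 December – 31 December 2031: 9 days → £80,000 × 0.8% × 9/365 = £15.7808
Total = £2,434.6301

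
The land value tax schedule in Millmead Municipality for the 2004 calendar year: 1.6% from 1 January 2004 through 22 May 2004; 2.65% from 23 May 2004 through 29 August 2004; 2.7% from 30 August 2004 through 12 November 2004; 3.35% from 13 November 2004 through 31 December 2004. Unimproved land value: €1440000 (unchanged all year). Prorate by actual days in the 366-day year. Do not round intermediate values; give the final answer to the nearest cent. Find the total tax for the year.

1 January – 22 May 2004: 143 days at 1.6% → €1440000 × 1.6% × 143/366 = €9001.9672
23 May – 29 August 2004: 99 days at 2.65% → €1440000 × 2.65% × 99/366 = €10321.9672
30 August – 12 November 2004: 75 days at 2.7% → €1440000 × 2.7% × 75/366 = €7967.2131
13 November – 31 December 2004: 49 days at 3.35% → €1440000 × 3.35% × 49/366 = €6458.3607
Total = €33749.5082

€33749.51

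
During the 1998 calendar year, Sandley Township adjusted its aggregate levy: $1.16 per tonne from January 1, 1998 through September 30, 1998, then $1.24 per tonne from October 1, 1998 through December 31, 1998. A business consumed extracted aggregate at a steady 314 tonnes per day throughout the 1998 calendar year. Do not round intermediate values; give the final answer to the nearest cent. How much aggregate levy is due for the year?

$135,258.64

January 1 – September 30, 1998: 273 days × 314 tonnes/day = 85,722 tonnes at $1.16/tonne → $99,437.52
October 1 – December 31, 1998: 92 days × 314 tonnes/day = 28,888 tonnes at $1.24/tonne → $35,821.12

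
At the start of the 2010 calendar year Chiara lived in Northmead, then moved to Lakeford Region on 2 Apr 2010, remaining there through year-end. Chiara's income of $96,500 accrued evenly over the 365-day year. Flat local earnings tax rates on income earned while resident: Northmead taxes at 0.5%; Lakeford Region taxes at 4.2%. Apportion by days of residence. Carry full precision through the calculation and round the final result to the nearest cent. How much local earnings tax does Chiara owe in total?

Northmead, 1 Jan – 1 Apr 2010: 91 days → $96,500 × 0.5% × 91/365 = $120.2945
Lakeford Region, 2 Apr – 31 Dec 2010: 274 days → $96,500 × 4.2% × 274/365 = $3,042.5260
Total = $3,162.8205

$3,162.82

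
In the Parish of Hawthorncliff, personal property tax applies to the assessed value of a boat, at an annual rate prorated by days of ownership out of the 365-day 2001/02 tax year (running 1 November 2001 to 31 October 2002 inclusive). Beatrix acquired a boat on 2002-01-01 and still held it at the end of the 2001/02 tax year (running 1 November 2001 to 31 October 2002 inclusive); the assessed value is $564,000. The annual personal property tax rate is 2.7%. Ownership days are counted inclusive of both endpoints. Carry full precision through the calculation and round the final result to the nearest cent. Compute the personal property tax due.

$12,683.05

Days held (2002-01-01 to 2002-10-31): 304 out of 365
Tax = $564,000 × 2.7% × 304/365 = $12,683.0466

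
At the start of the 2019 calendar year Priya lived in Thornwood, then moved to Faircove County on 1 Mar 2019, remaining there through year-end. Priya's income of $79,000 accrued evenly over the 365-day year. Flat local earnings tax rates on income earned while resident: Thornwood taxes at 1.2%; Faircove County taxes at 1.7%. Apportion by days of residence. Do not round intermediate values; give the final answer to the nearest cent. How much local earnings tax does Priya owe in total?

$1,279.15

Thornwood, 1 Jan – 28 Feb 2019: 59 days → $79,000 × 1.2% × 59/365 = $153.2384
Faircove County, 1 Mar – 31 Dec 2019: 306 days → $79,000 × 1.7% × 306/365 = $1,125.9123
Total = $1,279.1507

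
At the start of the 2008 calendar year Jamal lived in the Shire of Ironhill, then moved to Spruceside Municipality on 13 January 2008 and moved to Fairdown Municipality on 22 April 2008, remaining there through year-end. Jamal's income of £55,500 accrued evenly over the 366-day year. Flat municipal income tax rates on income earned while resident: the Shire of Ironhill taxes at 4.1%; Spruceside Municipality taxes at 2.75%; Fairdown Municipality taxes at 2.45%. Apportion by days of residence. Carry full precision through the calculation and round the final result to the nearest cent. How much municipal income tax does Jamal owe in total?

The Shire of Ironhill, 1 January – 12 January 2008: 12 days → £55,500 × 4.1% × 12/366 = £74.6066
Spruceside Municipality, 13 January – 21 April 2008: 100 days → £55,500 × 2.75% × 100/366 = £417.0082
Fairdown Municipality, 22 April – 31 December 2008: 254 days → £55,500 × 2.45% × 254/366 = £943.6516
Total = £1,435.2664

£1,435.27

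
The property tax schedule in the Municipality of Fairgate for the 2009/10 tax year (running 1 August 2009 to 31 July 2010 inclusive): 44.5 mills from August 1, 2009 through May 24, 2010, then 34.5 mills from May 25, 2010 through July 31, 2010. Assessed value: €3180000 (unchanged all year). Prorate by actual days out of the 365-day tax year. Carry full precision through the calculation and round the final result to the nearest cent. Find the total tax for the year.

August 1, 2009 – May 24, 2010: 297 days at 44.5 mills → €3180000 × 4.45% × 297/365 = €115146.4932
May 25 – July 31, 2010: 68 days at 34.5 mills → €3180000 × 3.45% × 68/365 = €20439.1233
Total = €135585.6164

€135585.62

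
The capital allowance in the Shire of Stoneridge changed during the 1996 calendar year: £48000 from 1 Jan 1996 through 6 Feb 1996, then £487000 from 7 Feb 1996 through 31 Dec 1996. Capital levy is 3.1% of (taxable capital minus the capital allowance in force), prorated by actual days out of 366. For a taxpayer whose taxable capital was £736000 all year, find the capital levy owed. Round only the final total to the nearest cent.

£9094.77

1 Jan – 6 Feb 1996: 37 days, exemption £48000 → (£736000 − £48000) × 3.1% × 37/366 = £2156.1093
7 Feb – 31 Dec 1996: 329 days, exemption £487000 → (£736000 − £487000) × 3.1% × 329/366 = £6938.6639
Total = £9094.7732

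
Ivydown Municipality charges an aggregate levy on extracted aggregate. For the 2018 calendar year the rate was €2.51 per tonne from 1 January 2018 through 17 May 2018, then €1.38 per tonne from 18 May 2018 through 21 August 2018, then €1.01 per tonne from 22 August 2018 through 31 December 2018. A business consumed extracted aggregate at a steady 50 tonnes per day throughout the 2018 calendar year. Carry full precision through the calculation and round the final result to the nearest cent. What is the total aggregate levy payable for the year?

1 January – 17 May 2018: 137 days × 50 tonnes/day = 6,850 tonnes at €2.51/tonne → €17,193.50
18 May – 21 August 2018: 96 days × 50 tonnes/day = 4,800 tonnes at €1.38/tonne → €6,624.00
22 August – 31 December 2018: 132 days × 50 tonnes/day = 6,600 tonnes at €1.01/tonne → €6,666.00

€30,483.50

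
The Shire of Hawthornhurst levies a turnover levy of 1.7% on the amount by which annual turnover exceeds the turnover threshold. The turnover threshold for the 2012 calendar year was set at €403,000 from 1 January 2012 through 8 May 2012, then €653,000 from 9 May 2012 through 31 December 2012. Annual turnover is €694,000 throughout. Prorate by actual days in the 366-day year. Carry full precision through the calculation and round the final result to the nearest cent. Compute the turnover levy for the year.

€2,194.95

1 January – 8 May 2012: 129 days, exemption €403,000 → (€694,000 − €403,000) × 1.7% × 129/366 = €1,743.6148
9 May – 31 December 2012: 237 days, exemption €653,000 → (€694,000 − €653,000) × 1.7% × 237/366 = €451.3361
Total = €2,194.9508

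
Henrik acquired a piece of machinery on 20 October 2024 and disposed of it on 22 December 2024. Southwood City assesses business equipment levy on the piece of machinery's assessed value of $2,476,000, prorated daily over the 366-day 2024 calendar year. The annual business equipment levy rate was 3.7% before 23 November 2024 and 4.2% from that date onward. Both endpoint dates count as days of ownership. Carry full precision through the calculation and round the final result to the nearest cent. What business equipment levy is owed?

$17,034.34

20 October – 22 November 2024: 34 days at 3.7% → $2,476,000 × 3.7% × 34/366 = $8,510.4044
23 November – 22 December 2024: 30 days at 4.2% → $2,476,000 × 4.2% × 30/366 = $8,523.9344
Total = $17,034.3388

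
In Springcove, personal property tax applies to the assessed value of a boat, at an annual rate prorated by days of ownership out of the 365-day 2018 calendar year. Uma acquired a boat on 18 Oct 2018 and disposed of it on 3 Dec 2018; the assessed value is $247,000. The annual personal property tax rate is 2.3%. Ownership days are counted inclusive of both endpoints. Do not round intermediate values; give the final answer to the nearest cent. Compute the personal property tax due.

$731.53

Days held (18 Oct – 3 Dec 2018): 47 out of 365
Tax = $247,000 × 2.3% × 47/365 = $731.5260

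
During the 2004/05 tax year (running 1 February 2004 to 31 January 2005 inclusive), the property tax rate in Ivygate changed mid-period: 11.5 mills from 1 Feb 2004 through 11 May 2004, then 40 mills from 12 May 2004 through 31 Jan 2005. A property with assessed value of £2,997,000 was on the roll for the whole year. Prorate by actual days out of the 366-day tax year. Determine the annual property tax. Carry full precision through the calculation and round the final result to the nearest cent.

£96,309.33

1 Feb – 11 May 2004: 101 days at 11.5 mills → £2,997,000 × 1.15% × 101/366 = £9,510.9713
12 May 2004 – 31 Jan 2005: 265 days at 40 mills → £2,997,000 × 4% × 265/366 = £86,798.3607
Total = £96,309.3320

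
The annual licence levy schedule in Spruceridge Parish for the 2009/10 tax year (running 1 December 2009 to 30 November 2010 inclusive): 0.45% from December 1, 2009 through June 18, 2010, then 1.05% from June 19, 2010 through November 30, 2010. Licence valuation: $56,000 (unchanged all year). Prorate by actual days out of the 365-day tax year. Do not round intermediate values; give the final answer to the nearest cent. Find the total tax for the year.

December 1, 2009 – June 18, 2010: 200 days at 0.45% → $56,000 × 0.45% × 200/365 = $138.0822
June 19 – November 30, 2010: 165 days at 1.05% → $56,000 × 1.05% × 165/365 = $265.8082
Total = $403.8904

$403.89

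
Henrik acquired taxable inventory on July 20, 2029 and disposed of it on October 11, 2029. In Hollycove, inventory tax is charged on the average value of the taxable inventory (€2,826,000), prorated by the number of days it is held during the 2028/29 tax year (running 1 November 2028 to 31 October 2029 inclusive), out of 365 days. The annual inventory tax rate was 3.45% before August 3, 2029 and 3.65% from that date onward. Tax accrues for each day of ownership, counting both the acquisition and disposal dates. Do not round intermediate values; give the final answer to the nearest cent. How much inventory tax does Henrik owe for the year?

€23,521.61

July 20 – August 2, 2029: 14 days at 3.45% → €2,826,000 × 3.45% × 14/365 = €3,739.6110
August 3 – October 11, 2029: 70 days at 3.65% → €2,826,000 × 3.65% × 70/365 = €19,782.0000
Total = €23,521.6110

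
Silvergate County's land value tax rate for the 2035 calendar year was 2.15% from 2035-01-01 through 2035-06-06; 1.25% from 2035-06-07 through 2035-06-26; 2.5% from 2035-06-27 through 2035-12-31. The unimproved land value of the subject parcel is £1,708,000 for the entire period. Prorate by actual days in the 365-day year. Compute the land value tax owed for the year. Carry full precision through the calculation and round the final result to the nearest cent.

£38,958.78

2035-01-01 to 2035-06-06: 157 days at 2.15% → £1,708,000 × 2.15% × 157/365 = £15,795.4904
2035-06-07 to 2035-06-26: 20 days at 1.25% → £1,708,000 × 1.25% × 20/365 = £1,169.8630
2035-06-27 to 2035-12-31: 188 days at 2.5% → £1,708,000 × 2.5% × 188/365 = £21,993.4247
Total = £38,958.7781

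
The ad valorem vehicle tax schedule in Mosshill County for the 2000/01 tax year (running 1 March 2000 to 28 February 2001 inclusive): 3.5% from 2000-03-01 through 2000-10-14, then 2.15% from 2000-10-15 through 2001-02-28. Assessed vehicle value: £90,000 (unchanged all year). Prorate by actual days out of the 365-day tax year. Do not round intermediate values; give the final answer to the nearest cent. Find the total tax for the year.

£2,693.96

2000-03-01 to 2000-10-14: 228 days at 3.5% → £90,000 × 3.5% × 228/365 = £1,967.6712
2000-10-15 to 2001-02-28: 137 days at 2.15% → £90,000 × 2.15% × 137/365 = £726.2877
Total = £2,693.9589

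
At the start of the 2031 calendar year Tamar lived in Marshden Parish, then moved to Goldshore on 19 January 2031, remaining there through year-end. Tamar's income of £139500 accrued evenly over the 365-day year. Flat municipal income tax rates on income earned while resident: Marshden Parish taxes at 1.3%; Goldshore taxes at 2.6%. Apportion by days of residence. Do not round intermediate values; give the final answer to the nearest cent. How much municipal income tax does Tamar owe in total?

£3537.57

Marshden Parish, 1 January – 18 January 2031: 18 days → £139500 × 1.3% × 18/365 = £89.4329
Goldshore, 19 January – 31 December 2031: 347 days → £139500 × 2.6% × 347/365 = £3448.1342
Total = £3537.5671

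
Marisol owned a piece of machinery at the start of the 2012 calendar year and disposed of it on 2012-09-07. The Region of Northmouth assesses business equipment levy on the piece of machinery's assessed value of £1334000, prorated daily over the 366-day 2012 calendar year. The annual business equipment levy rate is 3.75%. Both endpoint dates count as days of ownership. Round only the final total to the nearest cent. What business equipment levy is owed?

£34306.76

Days held (2012-01-01 to 2012-09-07): 251 out of 366
Tax = £1334000 × 3.75% × 251/366 = £34306.7623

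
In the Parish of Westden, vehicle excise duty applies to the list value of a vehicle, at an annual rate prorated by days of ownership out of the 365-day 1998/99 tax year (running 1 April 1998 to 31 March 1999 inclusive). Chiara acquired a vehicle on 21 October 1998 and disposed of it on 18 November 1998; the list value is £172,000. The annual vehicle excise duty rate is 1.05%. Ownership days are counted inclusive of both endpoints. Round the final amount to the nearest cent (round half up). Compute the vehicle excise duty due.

Days held (21 October – 18 November 1998): 29 out of 365
Tax = £172,000 × 1.05% × 29/365 = £143.4904

£143.49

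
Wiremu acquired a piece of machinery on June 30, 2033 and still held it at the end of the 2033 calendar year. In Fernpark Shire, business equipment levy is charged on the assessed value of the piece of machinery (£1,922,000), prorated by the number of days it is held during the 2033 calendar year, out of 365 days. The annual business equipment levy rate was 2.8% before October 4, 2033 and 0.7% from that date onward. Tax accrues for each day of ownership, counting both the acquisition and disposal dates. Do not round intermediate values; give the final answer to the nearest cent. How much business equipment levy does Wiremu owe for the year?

£17,434.91

June 30 – October 3, 2033: 96 days at 2.8% → £1,922,000 × 2.8% × 96/365 = £14,154.3452
October 4 – December 31, 2033: 89 days at 0.7% → £1,922,000 × 0.7% × 89/365 = £3,280.5644
Total = £17,434.9096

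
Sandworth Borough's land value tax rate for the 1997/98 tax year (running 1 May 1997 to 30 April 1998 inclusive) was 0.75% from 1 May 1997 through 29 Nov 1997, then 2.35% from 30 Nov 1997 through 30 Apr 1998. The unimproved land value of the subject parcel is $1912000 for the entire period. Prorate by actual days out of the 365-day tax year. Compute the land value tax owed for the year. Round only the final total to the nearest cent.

$27079.68

1 May – 29 Nov 1997: 213 days at 0.75% → $1912000 × 0.75% × 213/365 = $8368.2740
30 Nov 1997 – 30 Apr 1998: 152 days at 2.35% → $1912000 × 2.35% × 152/365 = $18711.4082
Total = $27079.6822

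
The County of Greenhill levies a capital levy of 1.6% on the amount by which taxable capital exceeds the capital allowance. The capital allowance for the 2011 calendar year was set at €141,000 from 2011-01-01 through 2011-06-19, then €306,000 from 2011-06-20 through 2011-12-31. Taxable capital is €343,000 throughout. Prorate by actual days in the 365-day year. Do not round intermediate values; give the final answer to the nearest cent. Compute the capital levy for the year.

2011-01-01 to 2011-06-19: 170 days, exemption €141,000 → (€343,000 − €141,000) × 1.6% × 170/365 = €1,505.3151
2011-06-20 to 2011-12-31: 195 days, exemption €306,000 → (€343,000 − €306,000) × 1.6% × 195/365 = €316.2740
Total = €1,821.5890

€1,821.59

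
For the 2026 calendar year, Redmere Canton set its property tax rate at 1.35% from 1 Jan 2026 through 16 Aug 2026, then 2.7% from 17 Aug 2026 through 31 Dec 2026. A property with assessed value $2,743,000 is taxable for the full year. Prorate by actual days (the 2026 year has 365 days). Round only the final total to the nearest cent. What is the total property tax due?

1 Jan – 16 Aug 2026: 228 days at 1.35% → $2,743,000 × 1.35% × 228/365 = $23,131.3808
17 Aug – 31 Dec 2026: 137 days at 2.7% → $2,743,000 × 2.7% × 137/365 = $27,798.2384
Total = $50,929.6192

$50,929.62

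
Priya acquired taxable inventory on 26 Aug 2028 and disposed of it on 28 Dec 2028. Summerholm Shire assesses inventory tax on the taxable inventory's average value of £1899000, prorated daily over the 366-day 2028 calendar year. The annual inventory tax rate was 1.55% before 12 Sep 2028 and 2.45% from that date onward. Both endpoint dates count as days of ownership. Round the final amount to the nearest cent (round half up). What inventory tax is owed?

£15096.01

26 Aug – 11 Sep 2028: 17 days at 1.55% → £1899000 × 1.55% × 17/366 = £1367.1762
12 Sep – 28 Dec 2028: 108 days at 2.45% → £1899000 × 2.45% × 108/366 = £13728.8361
Total = £15096.0123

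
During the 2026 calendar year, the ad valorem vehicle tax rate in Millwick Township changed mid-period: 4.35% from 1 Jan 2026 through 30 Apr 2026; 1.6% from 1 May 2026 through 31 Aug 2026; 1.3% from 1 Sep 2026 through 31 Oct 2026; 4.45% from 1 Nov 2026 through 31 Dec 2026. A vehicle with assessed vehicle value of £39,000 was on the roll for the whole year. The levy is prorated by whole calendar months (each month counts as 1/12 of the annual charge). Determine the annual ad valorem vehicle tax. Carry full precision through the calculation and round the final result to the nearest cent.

£1,147.25

1 Jan – 30 Apr 2026: 4 months at 4.35% → £39,000 × 4.35% × 4/12 = £565.5000
1 May – 31 Aug 2026: 4 months at 1.6% → £39,000 × 1.6% × 4/12 = £208.0000
1 Sep – 31 Oct 2026: 2 months at 1.3% → £39,000 × 1.3% × 2/12 = £84.5000
1 Nov – 31 Dec 2026: 2 months at 4.45% → £39,000 × 4.45% × 2/12 = £289.2500
Total = £1,147.2500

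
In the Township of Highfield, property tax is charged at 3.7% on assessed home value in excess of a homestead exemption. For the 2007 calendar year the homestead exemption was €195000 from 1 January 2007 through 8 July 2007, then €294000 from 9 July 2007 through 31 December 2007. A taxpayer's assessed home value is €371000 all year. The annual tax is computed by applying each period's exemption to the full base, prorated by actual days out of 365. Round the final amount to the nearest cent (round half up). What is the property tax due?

1 January – 8 July 2007: 189 days, exemption €195000 → (€371000 − €195000) × 3.7% × 189/365 = €3371.9671
9 July – 31 December 2007: 176 days, exemption €294000 → (€371000 − €294000) × 3.7% × 176/365 = €1373.7644
Total = €4745.7315

€4745.73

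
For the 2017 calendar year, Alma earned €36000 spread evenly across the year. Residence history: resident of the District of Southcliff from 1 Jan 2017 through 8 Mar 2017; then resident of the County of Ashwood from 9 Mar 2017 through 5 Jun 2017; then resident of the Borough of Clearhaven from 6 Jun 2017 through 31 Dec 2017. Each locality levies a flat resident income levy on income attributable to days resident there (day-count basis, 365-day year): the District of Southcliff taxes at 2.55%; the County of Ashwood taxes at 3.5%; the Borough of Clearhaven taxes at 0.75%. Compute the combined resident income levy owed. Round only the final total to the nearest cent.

€630.35

The District of Southcliff, 1 Jan – 8 Mar 2017: 67 days → €36000 × 2.55% × 67/365 = €168.5096
The County of Ashwood, 9 Mar – 5 Jun 2017: 89 days → €36000 × 3.5% × 89/365 = €307.2329
The Borough of Clearhaven, 6 Jun – 31 Dec 2017: 209 days → €36000 × 0.75% × 209/365 = €154.6027
Total = €630.3452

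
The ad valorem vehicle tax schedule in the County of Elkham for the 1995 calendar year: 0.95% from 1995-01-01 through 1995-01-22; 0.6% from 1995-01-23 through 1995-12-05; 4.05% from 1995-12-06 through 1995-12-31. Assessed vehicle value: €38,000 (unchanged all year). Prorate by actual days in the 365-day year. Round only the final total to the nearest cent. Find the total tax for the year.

1995-01-01 to 1995-01-22: 22 days at 0.95% → €38,000 × 0.95% × 22/365 = €21.7589
1995-01-23 to 1995-12-05: 317 days at 0.6% → €38,000 × 0.6% × 317/365 = €198.0164
1995-12-06 to 1995-12-31: 26 days at 4.05% → €38,000 × 4.05% × 26/365 = €109.6274
Total = €329.4027

€329.40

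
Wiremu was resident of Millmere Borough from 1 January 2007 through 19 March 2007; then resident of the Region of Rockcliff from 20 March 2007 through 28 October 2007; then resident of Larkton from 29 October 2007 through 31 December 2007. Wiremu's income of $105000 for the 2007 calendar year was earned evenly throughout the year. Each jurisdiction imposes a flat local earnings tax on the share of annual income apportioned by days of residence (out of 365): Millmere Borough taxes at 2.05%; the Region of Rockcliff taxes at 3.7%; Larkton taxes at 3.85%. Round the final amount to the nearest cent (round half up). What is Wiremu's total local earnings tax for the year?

Millmere Borough, 1 January – 19 March 2007: 78 days → $105000 × 2.05% × 78/365 = $459.9863
The Region of Rockcliff, 20 March – 28 October 2007: 223 days → $105000 × 3.7% × 223/365 = $2373.5753
Larkton, 29 October – 31 December 2007: 64 days → $105000 × 3.85% × 64/365 = $708.8219
Total = $3542.3836

$3542.38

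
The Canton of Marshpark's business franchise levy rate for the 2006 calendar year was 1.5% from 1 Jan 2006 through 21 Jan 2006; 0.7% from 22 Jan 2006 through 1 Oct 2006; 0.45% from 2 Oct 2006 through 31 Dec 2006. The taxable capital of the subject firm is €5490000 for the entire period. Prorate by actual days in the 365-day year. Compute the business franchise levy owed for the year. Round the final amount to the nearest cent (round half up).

1 Jan – 21 Jan 2006: 21 days at 1.5% → €5490000 × 1.5% × 21/365 = €4737.9452
22 Jan – 1 Oct 2006: 253 days at 0.7% → €5490000 × 0.7% × 253/365 = €26637.7808
2 Oct – 31 Dec 2006: 91 days at 0.45% → €5490000 × 0.45% × 91/365 = €6159.3288
Total = €37535.0548

€37535.05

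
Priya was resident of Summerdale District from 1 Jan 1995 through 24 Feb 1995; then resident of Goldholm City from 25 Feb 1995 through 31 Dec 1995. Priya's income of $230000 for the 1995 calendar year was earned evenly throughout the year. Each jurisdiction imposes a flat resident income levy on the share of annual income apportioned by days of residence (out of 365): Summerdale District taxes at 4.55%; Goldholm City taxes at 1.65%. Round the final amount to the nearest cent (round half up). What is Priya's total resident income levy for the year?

Summerdale District, 1 Jan – 24 Feb 1995: 55 days → $230000 × 4.55% × 55/365 = $1576.9178
Goldholm City, 25 Feb – 31 Dec 1995: 310 days → $230000 × 1.65% × 310/365 = $3223.1507
Total = $4800.0685

$4800.07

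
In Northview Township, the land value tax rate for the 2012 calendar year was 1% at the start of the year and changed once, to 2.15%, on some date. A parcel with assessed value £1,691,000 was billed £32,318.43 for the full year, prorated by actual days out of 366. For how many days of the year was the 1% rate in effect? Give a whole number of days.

76 days

Let d = days at the first rate; then 366 − d days at the second rate.
£1,691,000 × [1%·d + 2.15%·(366−d)] / 366 = £32,318.43
Solving gives d = 76, so the new rate took effect on 17 March 2012.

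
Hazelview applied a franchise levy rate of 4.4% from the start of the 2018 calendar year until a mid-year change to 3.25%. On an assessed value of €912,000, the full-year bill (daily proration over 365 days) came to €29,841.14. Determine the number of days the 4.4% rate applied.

Let d = days at the first rate; then 365 − d days at the second rate.
€912,000 × [4.4%·d + 3.25%·(365−d)] / 365 = €29,841.14
Solving gives d = 7, so the new rate took effect on January 8, 2018.

7 days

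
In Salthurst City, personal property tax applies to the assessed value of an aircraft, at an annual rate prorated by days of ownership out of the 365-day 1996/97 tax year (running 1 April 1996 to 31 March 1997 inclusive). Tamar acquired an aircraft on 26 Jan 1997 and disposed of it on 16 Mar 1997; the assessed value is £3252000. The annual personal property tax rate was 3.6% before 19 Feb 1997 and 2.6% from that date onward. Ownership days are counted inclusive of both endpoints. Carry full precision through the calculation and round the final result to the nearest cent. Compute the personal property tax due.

26 Jan – 18 Feb 1997: 24 days at 3.6% → £3252000 × 3.6% × 24/365 = £7697.8849
19 Feb – 16 Mar 1997: 26 days at 2.6% → £3252000 × 2.6% × 26/365 = £6022.8822
Total = £13720.7671

£13720.77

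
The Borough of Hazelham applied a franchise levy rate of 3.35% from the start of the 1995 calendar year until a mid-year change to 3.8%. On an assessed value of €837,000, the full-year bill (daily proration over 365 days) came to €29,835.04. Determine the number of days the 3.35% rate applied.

Let d = days at the first rate; then 365 − d days at the second rate.
€837,000 × [3.35%·d + 3.8%·(365−d)] / 365 = €29,835.04
Solving gives d = 191, so the new rate took effect on July 11, 1995.

191 days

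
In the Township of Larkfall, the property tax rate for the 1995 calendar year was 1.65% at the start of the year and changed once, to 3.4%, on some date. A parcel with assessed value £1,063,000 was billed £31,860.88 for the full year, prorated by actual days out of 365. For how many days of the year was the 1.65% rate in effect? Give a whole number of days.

Let d = days at the first rate; then 365 − d days at the second rate.
£1,063,000 × [1.65%·d + 3.4%·(365−d)] / 365 = £31,860.88
Solving gives d = 84, so the new rate took effect on March 26, 1995.

84 days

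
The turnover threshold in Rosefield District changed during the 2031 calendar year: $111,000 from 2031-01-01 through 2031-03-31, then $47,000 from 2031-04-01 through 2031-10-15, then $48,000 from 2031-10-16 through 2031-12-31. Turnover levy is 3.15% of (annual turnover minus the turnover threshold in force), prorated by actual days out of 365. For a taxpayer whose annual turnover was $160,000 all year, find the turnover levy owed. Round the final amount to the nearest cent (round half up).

2031-01-01 to 2031-03-31: 90 days, exemption $111,000 → ($160,000 − $111,000) × 3.15% × 90/365 = $380.5890
2031-04-01 to 2031-10-15: 198 days, exemption $47,000 → ($160,000 − $47,000) × 3.15% × 198/365 = $1,930.9068
2031-10-16 to 2031-12-31: 77 days, exemption $48,000 → ($160,000 − $48,000) × 3.15% × 77/365 = $744.2630
Total = $3,055.7589

$3,055.76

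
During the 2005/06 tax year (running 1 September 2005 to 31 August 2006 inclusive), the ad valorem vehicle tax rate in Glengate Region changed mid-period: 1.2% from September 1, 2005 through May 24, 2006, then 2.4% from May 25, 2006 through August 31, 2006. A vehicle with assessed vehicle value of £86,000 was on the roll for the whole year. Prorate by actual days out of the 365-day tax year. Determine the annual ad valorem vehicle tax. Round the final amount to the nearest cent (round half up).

£1,311.91

September 1, 2005 – May 24, 2006: 266 days at 1.2% → £86,000 × 1.2% × 266/365 = £752.0877
May 25 – August 31, 2006: 99 days at 2.4% → £86,000 × 2.4% × 99/365 = £559.8247
Total = £1,311.9123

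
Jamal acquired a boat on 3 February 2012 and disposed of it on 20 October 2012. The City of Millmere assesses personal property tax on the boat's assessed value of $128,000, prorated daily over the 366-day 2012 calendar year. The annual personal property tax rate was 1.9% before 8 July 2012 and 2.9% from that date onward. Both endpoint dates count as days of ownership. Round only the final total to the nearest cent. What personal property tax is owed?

3 February – 7 July 2012: 156 days at 1.9% → $128,000 × 1.9% × 156/366 = $1,036.5902
8 July – 20 October 2012: 105 days at 2.9% → $128,000 × 2.9% × 105/366 = $1,064.9180
Total = $2,101.5082

$2,101.51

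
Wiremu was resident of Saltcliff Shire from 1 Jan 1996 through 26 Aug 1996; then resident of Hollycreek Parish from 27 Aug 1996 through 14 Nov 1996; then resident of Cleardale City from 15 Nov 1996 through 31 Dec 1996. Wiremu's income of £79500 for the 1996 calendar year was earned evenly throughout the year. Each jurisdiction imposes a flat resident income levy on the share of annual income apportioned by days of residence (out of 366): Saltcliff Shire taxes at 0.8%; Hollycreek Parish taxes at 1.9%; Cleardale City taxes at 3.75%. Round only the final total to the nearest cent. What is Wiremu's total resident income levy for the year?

Saltcliff Shire, 1 Jan – 26 Aug 1996: 239 days → £79500 × 0.8% × 239/366 = £415.3115
Hollycreek Parish, 27 Aug – 14 Nov 1996: 80 days → £79500 × 1.9% × 80/366 = £330.1639
Cleardale City, 15 Nov – 31 Dec 1996: 47 days → £79500 × 3.75% × 47/366 = £382.8381
Total = £1128.3135

£1128.31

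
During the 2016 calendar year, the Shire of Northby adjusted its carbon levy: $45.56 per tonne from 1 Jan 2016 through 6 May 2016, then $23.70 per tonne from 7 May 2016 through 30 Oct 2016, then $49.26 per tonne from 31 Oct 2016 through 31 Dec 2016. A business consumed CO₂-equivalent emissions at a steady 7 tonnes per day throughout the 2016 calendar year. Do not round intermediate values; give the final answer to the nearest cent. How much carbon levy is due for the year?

$91,245.98

1 Jan – 6 May 2016: 127 days × 7 tonnes/day = 889 tonnes at $45.56/tonne → $40,502.84
7 May – 30 Oct 2016: 177 days × 7 tonnes/day = 1,239 tonnes at $23.70/tonne → $29,364.30
31 Oct – 31 Dec 2016: 62 days × 7 tonnes/day = 434 tonnes at $49.26/tonne → $21,378.84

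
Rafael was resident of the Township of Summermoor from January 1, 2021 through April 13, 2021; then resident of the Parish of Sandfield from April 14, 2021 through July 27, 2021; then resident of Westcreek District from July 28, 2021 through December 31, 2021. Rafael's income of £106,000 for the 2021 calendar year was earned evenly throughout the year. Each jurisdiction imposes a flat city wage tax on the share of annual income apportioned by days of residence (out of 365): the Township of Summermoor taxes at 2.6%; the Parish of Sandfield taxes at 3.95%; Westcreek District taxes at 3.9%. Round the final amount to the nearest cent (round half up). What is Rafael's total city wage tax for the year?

The Township of Summermoor, January 1 – April 13, 2021: 103 days → £106,000 × 2.6% × 103/365 = £777.7205
The Parish of Sandfield, April 14 – July 27, 2021: 105 days → £106,000 × 3.95% × 105/365 = £1,204.4795
Westcreek District, July 28 – December 31, 2021: 157 days → £106,000 × 3.9% × 157/365 = £1,778.1863
Total = £3,760.3863

£3,760.39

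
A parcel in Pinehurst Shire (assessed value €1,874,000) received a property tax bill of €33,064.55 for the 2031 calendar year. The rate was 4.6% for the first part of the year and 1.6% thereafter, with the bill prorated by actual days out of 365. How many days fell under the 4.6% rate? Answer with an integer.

20 days

Let d = days at the first rate; then 365 − d days at the second rate.
€1,874,000 × [4.6%·d + 1.6%·(365−d)] / 365 = €33,064.55
Solving gives d = 20, so the new rate took effect on 21 Jan 2031.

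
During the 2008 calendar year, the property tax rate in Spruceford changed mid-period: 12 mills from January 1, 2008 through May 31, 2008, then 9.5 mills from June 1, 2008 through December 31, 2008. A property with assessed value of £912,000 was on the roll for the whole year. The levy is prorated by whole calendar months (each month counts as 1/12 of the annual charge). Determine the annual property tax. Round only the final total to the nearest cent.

£9,614.00

January 1 – May 31, 2008: 5 months at 12 mills → £912,000 × 1.2% × 5/12 = £4,560.0000
June 1 – December 31, 2008: 7 months at 9.5 mills → £912,000 × 0.95% × 7/12 = £5,054.0000
Total = £9,614.0000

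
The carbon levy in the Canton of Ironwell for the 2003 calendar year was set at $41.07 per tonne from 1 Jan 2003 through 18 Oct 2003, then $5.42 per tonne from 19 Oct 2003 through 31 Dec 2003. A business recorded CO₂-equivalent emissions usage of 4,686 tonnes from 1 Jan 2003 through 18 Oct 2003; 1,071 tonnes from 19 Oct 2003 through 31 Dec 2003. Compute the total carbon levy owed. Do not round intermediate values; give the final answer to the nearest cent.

$198,258.84

1 Jan – 18 Oct 2003: 4,686 tonnes at $41.07/tonne → $192,454.02
19 Oct – 31 Dec 2003: 1,071 tonnes at $5.42/tonne → $5,804.82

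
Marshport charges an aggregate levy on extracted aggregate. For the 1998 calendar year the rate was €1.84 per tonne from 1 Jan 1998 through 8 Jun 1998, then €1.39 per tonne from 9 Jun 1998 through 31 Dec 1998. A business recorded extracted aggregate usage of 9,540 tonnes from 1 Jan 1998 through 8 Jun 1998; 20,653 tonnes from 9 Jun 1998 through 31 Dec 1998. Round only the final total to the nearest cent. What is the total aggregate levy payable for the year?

€46,261.27

1 Jan – 8 Jun 1998: 9,540 tonnes at €1.84/tonne → €17,553.60
9 Jun – 31 Dec 1998: 20,653 tonnes at €1.39/tonne → €28,707.67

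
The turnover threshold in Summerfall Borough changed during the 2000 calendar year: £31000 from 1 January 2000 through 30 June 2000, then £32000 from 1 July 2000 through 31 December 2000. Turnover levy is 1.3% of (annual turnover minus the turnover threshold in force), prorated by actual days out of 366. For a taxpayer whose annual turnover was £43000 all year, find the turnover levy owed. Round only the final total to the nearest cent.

1 January – 30 June 2000: 182 days, exemption £31000 → (£43000 − £31000) × 1.3% × 182/366 = £77.5738
1 July – 31 December 2000: 184 days, exemption £32000 → (£43000 − £32000) × 1.3% × 184/366 = £71.8907
Total = £149.4645

£149.46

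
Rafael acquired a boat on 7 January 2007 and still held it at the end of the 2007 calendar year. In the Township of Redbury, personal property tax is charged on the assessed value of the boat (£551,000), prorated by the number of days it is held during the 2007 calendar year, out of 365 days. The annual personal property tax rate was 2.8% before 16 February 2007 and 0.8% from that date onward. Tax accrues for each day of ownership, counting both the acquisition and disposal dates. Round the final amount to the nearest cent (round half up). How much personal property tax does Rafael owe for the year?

£5,543.21

7 January – 15 February 2007: 40 days at 2.8% → £551,000 × 2.8% × 40/365 = £1,690.7397
16 February – 31 December 2007: 319 days at 0.8% → £551,000 × 0.8% × 319/365 = £3,852.4712
Total = £5,543.2110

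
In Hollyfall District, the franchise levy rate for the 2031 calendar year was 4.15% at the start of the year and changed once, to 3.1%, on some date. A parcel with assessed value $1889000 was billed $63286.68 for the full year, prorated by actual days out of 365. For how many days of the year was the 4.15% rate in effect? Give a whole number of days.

87 days

Let d = days at the first rate; then 365 − d days at the second rate.
$1889000 × [4.15%·d + 3.1%·(365−d)] / 365 = $63286.68
Solving gives d = 87, so the new rate took effect on 29 March 2031.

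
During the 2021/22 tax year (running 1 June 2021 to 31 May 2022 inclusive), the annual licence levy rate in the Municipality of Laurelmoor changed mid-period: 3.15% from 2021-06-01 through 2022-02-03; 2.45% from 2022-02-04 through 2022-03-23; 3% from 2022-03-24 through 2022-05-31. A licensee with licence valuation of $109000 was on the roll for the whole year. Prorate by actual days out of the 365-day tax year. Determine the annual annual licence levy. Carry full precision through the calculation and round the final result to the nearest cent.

2021-06-01 to 2022-02-03: 248 days at 3.15% → $109000 × 3.15% × 248/365 = $2332.8986
2022-02-04 to 2022-03-23: 48 days at 2.45% → $109000 × 2.45% × 48/365 = $351.1890
2022-03-24 to 2022-05-31: 69 days at 3% → $109000 × 3% × 69/365 = $618.1644
Total = $3302.2521

$3302.25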